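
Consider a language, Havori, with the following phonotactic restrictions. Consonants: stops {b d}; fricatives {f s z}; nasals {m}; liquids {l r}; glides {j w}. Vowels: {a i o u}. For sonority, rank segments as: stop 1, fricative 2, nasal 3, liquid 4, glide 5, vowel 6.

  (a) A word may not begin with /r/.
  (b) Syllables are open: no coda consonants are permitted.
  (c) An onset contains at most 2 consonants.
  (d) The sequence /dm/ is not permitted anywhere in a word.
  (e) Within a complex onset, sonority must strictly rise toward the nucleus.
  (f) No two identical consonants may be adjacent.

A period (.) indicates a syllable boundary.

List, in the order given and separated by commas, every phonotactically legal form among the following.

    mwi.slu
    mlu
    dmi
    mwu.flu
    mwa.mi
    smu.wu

mwi.slu — σ1 onset /mw/ (3→5 rises), coda /∅/ ok; σ2 onset /sl/ (2→4 rises), coda /∅/ ok → phonotactically legal
mlu — σ1 onset /ml/ (3→4 rises), coda /∅/ ok → phonotactically legal
dmi — violates constraint (d): contains banned sequence /dm/ → phonotactically illegal
mwu.flu — σ1 onset /mw/ (3→5 rises), coda /∅/ ok; σ2 onset /fl/ (2→4 rises), coda /∅/ ok → phonotactically legal
mwa.mi — σ1 onset /mw/ (3→5 rises), coda /∅/ ok; σ2 onset /m/, coda /∅/ ok → phonotactically legal
smu.wu — σ1 onset /sm/ (2→3 rises), coda /∅/ ok; σ2 onset /w/, coda /∅/ ok → phonotactically legal

mwi.slu, mlu, mwu.flu, mwa.mi, smu.wu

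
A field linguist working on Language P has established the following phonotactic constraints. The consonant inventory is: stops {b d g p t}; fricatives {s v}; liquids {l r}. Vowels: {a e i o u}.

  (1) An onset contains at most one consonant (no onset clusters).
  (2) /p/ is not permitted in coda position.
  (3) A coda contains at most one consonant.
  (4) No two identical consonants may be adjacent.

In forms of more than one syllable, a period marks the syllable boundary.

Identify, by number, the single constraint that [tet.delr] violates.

[tet.delr]: syllable 2 coda /lr/ has 2 consonants (> 1).
This is a violation of constraint 3: "A coda contains at most one consonant."
The remaining constraints (1, 2, 4) are satisfied.

3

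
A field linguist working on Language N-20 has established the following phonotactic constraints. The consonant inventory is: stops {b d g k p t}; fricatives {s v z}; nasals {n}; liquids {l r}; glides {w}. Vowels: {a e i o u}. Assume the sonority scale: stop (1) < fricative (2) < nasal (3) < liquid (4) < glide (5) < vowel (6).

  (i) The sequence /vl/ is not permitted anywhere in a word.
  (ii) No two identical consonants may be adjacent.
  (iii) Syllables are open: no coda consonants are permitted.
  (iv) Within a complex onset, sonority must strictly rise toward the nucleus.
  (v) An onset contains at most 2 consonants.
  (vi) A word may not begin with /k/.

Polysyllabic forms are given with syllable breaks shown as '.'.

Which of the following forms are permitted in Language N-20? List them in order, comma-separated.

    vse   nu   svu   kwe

nu

vse — violates constraint (iv): syllable 1 onset /vs/: /v/ (fricative, 2) → /s/ (fricative, 2) does not rise → not permitted
nu — σ1 onset /n/, coda /∅/ ok → permitted
svu — violates constraint (iv): syllable 1 onset /sv/: /s/ (fricative, 2) → /v/ (fricative, 2) does not rise → not permitted
kwe — violates constraint (vi): word begins with /k/ → not permitted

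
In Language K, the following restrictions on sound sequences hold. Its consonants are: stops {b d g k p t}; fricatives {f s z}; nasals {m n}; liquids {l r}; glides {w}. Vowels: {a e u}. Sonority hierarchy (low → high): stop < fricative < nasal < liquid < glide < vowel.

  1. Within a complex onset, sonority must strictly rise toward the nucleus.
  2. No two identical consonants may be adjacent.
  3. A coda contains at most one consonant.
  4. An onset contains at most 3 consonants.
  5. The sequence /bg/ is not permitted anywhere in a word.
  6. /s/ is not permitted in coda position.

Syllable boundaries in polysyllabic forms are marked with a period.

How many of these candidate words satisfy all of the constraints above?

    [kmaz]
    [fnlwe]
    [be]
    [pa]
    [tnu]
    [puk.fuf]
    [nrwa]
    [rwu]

7

[kmaz] — σ1 onset /km/ (1→3 rises), coda /z/ ok → permitted
[fnlwe] — violates constraint 4: syllable 1 onset /fnlw/ has 4 consonants (> 3) → not permitted
[be] — σ1 onset /b/, coda /∅/ ok → permitted
[pa] — σ1 onset /p/, coda /∅/ ok → permitted
[tnu] — σ1 onset /tn/ (1→3 rises), coda /∅/ ok → permitted
[puk.fuf] — σ1 onset /p/, coda /k/ ok; σ2 onset /f/, coda /f/ ok → permitted
[nrwa] — σ1 onset /nrw/ (3→4→5 rises), coda /∅/ ok → permitted
[rwu] — σ1 onset /rw/ (4→5 rises), coda /∅/ ok → permitted
Permitted: [kmaz], [be], [pa], [tnu], [puk.fuf], [nrwa], [rwu] → 7.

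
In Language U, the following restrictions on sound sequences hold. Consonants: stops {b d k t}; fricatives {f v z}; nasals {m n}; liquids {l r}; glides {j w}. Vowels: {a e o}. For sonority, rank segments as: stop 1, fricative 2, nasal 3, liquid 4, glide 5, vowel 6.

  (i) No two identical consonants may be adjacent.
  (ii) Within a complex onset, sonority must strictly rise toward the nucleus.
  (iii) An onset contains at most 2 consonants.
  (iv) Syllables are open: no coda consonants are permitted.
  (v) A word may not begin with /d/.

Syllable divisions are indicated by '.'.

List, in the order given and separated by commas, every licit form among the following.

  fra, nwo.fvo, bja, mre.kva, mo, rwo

fra, bja, mre.kva, mo, rwo

fra — σ1 onset /fr/ (2→4 rises), coda /∅/ ok → licit
nwo.fvo — violates constraint (ii): syllable 2 onset /fv/: /f/ (fricative, 2) → /v/ (fricative, 2) does not rise → illicit
bja — σ1 onset /bj/ (1→5 rises), coda /∅/ ok → licit
mre.kva — σ1 onset /mr/ (3→4 rises), coda /∅/ ok; σ2 onset /kv/ (1→2 rises), coda /∅/ ok → licit
mo — σ1 onset /m/, coda /∅/ ok → licit
rwo — σ1 onset /rw/ (4→5 rises), coda /∅/ ok → licit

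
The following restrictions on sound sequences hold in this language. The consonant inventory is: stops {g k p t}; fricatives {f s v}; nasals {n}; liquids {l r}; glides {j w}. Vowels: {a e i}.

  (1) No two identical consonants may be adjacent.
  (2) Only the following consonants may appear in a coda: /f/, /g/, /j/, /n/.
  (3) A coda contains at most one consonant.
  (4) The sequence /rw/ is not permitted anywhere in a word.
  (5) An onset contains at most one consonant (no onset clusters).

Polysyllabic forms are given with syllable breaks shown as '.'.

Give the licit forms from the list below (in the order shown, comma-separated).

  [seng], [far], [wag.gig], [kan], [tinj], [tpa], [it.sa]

[seng] — violates constraint 3: syllable 1 coda /ng/ has 2 consonants (> 1) → illicit
[far] — violates constraint 2: syllable 1 coda contains /r/, which is not a licensed coda consonant → illicit
[wag.gig] — violates constraint 1: adjacent identical consonants /gg/ → illicit
[kan] — σ1 onset /k/, coda /n/ ok → licit
[tinj] — violates constraint 3: syllable 1 coda /nj/ has 2 consonants (> 1) → illicit
[tpa] — violates constraint 5: syllable 1 onset /tp/ has 2 consonants (> 1) → illicit
[it.sa] — violates constraint 2: syllable 1 coda contains /t/, which is not a licensed coda consonant → illicit

[kan]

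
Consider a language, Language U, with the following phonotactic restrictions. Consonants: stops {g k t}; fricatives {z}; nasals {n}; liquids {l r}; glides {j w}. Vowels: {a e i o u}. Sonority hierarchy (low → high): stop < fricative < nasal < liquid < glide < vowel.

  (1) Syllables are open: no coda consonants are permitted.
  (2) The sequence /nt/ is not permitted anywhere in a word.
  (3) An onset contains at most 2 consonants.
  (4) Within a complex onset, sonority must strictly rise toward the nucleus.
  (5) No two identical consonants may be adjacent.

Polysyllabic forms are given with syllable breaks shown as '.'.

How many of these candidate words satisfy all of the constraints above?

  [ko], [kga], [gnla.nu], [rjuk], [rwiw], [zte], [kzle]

1

[ko] — σ1 onset /k/, coda /∅/ ok → permitted
[kga] — violates constraint 4: syllable 1 onset /kg/: /k/ (stop, 1) → /g/ (stop, 1) does not rise → not permitted
[gnla.nu] — violates constraint 3: syllable 1 onset /gnl/ has 3 consonants (> 2) → not permitted
[rjuk] — violates constraint 1: syllable 1 coda /k/ has 1 consonant (> 0) → not permitted
[rwiw] — violates constraint 1: syllable 1 coda /w/ has 1 consonant (> 0) → not permitted
[zte] — violates constraint 4: syllable 1 onset /zt/: /z/ (fricative, 2) → /t/ (stop, 1) does not rise → not permitted
[kzle] — violates constraint 3: syllable 1 onset /kzl/ has 3 consonants (> 2) → not permitted
Permitted: [ko] → 1.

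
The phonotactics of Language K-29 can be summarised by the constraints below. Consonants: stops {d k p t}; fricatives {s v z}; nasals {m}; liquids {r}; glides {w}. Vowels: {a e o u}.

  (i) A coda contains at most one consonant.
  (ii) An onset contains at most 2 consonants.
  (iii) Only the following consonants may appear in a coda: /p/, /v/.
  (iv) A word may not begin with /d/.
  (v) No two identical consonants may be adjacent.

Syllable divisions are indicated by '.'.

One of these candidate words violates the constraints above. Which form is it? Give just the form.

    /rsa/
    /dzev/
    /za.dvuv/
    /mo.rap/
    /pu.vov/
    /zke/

/rsa/ — σ1 onset /rs/ (2C), coda /∅/ ok → well-formed
/dzev/ — violates constraint (iv): word begins with /d/ → ill-formed
/za.dvuv/ — σ1 onset /z/, coda /∅/ ok; σ2 onset /dv/ (2C), coda /v/ ok → well-formed
/mo.rap/ — σ1 onset /m/, coda /∅/ ok; σ2 onset /r/, coda /p/ ok → well-formed
/pu.vov/ — σ1 onset /p/, coda /∅/ ok; σ2 onset /v/, coda /v/ ok → well-formed
/zke/ — σ1 onset /zk/ (2C), coda /∅/ ok → well-formed

/dzev/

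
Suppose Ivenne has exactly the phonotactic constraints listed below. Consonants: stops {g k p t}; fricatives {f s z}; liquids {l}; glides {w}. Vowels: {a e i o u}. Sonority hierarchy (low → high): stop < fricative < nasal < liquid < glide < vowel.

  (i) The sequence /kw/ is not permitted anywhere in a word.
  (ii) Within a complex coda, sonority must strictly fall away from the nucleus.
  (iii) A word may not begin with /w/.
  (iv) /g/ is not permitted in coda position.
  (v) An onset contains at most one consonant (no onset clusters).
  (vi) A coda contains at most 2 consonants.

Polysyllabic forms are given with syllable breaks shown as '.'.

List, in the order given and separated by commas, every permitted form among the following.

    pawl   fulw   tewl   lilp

pawl — σ1 onset /p/, coda /wl/ (5→4 falls) ok → permitted
fulw — violates constraint (ii): syllable 1 coda /lw/: /l/ (liquid, 4) → /w/ (glide, 5) does not fall → not permitted
tewl — σ1 onset /t/, coda /wl/ (5→4 falls) ok → permitted
lilp — σ1 onset /l/, coda /lp/ (4→1 falls) ok → permitted

pawl, tewl, lilp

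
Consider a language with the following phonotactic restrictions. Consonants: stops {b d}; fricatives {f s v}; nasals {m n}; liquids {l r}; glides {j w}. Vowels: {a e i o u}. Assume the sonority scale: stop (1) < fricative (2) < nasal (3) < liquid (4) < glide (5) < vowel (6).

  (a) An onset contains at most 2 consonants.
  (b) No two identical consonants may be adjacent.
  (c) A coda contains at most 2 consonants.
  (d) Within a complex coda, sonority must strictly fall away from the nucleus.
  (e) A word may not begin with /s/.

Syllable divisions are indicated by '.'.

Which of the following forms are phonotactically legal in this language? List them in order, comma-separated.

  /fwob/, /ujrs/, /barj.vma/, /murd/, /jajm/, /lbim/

/fwob/ — σ1 onset /fw/ (2C), coda /b/ ok → phonotactically legal
/ujrs/ — violates constraint (c): syllable 1 coda /jrs/ has 3 consonants (> 2) → phonotactically illegal
/barj.vma/ — violates constraint (d): syllable 1 coda /rj/: /r/ (liquid, 4) → /j/ (glide, 5) does not fall → phonotactically illegal
/murd/ — σ1 onset /m/, coda /rd/ (4→1 falls) ok → phonotactically legal
/jajm/ — σ1 onset /j/, coda /jm/ (5→3 falls) ok → phonotactically legal
/lbim/ — σ1 onset /lb/ (2C), coda /m/ ok → phonotactically legal

/fwob/, /murd/, /jajm/, /lbim/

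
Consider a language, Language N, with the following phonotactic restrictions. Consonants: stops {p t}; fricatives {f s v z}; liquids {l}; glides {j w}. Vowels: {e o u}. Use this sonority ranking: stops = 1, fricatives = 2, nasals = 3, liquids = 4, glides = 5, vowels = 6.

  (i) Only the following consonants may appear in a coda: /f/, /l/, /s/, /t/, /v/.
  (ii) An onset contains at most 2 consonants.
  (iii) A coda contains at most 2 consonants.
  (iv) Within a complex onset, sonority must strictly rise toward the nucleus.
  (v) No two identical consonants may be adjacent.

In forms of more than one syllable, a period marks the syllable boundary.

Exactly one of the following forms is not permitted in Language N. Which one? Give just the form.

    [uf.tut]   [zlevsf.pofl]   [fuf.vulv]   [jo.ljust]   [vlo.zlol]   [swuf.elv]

[zlevsf.pofl]

[uf.tut] — σ1 onset /∅/, coda /f/ ok; σ2 onset /t/, coda /t/ ok → permitted
[zlevsf.pofl] — violates constraint (iii): syllable 1 coda /vsf/ has 3 consonants (> 2) → not permitted
[fuf.vulv] — σ1 onset /f/, coda /f/ ok; σ2 onset /v/, coda /lv/ (2C) ok → permitted
[jo.ljust] — σ1 onset /j/, coda /∅/ ok; σ2 onset /lj/ (4→5 rises), coda /st/ (2C) ok → permitted
[vlo.zlol] — σ1 onset /vl/ (2→4 rises), coda /∅/ ok; σ2 onset /zl/ (2→4 rises), coda /l/ ok → permitted
[swuf.elv] — σ1 onset /sw/ (2→5 rises), coda /f/ ok; σ2 onset /∅/, coda /lv/ (2C) ok → permitted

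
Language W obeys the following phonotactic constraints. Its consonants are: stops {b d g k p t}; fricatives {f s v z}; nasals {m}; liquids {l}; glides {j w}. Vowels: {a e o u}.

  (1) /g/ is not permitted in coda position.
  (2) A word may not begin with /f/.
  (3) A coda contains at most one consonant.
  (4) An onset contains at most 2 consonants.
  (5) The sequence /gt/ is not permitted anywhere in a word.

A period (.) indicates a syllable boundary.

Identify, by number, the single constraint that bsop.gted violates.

5

bsop.gted: contains banned sequence /gt/.
This is a violation of constraint 5: "The sequence /gt/ is not permitted anywhere in a word."
The remaining constraints (1, 2, 3, 4) are satisfied.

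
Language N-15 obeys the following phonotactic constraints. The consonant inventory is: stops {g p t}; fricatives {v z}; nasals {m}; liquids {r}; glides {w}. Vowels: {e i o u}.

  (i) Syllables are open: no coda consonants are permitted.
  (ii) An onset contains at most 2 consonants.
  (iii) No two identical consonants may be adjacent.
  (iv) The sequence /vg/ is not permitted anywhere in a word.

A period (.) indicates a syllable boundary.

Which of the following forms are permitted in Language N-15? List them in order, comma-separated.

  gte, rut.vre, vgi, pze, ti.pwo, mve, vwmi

gte, pze, ti.pwo, mve

gte — σ1 onset /gt/ (2C), coda /∅/ ok → permitted
rut.vre — violates constraint (i): syllable 1 coda /t/ has 1 consonant (> 0) → not permitted
vgi — violates constraint (iv): contains banned sequence /vg/ → not permitted
pze — σ1 onset /pz/ (2C), coda /∅/ ok → permitted
ti.pwo — σ1 onset /t/, coda /∅/ ok; σ2 onset /pw/ (2C), coda /∅/ ok → permitted
mve — σ1 onset /mv/ (2C), coda /∅/ ok → permitted
vwmi — violates constraint (ii): syllable 1 onset /vwm/ has 3 consonants (> 2) → not permitted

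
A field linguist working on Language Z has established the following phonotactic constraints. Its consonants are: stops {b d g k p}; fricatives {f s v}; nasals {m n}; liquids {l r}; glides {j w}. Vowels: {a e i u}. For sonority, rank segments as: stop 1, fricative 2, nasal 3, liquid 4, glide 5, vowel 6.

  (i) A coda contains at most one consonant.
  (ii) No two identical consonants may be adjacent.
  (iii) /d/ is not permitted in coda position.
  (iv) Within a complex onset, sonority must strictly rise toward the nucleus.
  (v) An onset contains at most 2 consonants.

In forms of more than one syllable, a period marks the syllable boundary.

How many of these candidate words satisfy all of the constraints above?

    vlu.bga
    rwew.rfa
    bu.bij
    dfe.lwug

vlu.bga — violates constraint (iv): syllable 2 onset /bg/: /b/ (stop, 1) → /g/ (stop, 1) does not rise → ill-formed
rwew.rfa — violates constraint (iv): syllable 2 onset /rf/: /r/ (liquid, 4) → /f/ (fricative, 2) does not rise → ill-formed
bu.bij — σ1 onset /b/, coda /∅/ ok; σ2 onset /b/, coda /j/ ok → well-formed
dfe.lwug — σ1 onset /df/ (1→2 rises), coda /∅/ ok; σ2 onset /lw/ (4→5 rises), coda /g/ ok → well-formed
Well-formed: bu.bij, dfe.lwug → 2.

2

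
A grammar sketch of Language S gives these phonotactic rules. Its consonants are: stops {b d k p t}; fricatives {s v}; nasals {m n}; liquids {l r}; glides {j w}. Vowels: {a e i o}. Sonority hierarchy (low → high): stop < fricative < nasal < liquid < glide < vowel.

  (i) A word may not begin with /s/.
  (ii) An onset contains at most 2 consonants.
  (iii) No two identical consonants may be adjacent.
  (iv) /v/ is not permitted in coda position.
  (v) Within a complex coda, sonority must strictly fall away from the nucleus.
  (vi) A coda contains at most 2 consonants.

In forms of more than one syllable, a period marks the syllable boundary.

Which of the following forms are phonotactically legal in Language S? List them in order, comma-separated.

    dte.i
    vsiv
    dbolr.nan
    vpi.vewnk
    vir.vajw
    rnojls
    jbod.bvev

dte.i — σ1 onset /dt/ (2C), coda /∅/ ok; σ2 onset /∅/, coda /∅/ ok → phonotactically legal
vsiv — violates constraint (iv): syllable 1 coda contains /v/ → phonotactically illegal
dbolr.nan — violates constraint (v): syllable 1 coda /lr/: /l/ (liquid, 4) → /r/ (liquid, 4) does not fall → phonotactically illegal
vpi.vewnk — violates constraint (vi): syllable 2 coda /wnk/ has 3 consonants (> 2) → phonotactically illegal
vir.vajw — violates constraint (v): syllable 2 coda /jw/: /j/ (glide, 5) → /w/ (glide, 5) does not fall → phonotactically illegal
rnojls — violates constraint (vi): syllable 1 coda /jls/ has 3 consonants (> 2) → phonotactically illegal
jbod.bvev — violates constraint (iv): syllable 2 coda contains /v/ → phonotactically illegal

dte.i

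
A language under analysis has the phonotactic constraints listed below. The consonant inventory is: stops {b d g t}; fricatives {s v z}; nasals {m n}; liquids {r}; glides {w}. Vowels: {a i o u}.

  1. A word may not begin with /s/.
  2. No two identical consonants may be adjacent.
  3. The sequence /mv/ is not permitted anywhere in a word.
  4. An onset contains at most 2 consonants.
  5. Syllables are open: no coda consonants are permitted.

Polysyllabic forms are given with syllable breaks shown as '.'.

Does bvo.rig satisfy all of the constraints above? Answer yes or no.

no

bvo.rig — violates constraint 5: syllable 2 coda /g/ has 1 consonant (> 0) → not permitted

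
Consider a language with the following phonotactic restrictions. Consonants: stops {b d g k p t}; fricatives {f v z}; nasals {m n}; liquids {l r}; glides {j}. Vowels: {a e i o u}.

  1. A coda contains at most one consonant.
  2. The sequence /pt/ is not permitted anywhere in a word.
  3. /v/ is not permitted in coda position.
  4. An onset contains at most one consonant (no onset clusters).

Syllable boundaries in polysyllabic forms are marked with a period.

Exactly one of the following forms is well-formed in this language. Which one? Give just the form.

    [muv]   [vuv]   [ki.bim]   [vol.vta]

[muv] — violates constraint 3: syllable 1 coda contains /v/ → ill-formed
[vuv] — violates constraint 3: syllable 1 coda contains /v/ → ill-formed
[ki.bim] — σ1 onset /k/, coda /∅/ ok; σ2 onset /b/, coda /m/ ok → well-formed
[vol.vta] — violates constraint 4: syllable 2 onset /vt/ has 2 consonants (> 1) → ill-formed

[ki.bim]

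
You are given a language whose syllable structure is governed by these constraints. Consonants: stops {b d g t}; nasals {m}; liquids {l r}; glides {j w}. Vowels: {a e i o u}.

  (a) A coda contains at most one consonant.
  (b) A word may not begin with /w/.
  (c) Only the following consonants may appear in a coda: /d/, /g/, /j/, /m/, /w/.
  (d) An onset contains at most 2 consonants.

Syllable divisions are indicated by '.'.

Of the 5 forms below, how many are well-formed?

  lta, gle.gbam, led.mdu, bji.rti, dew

5

lta — σ1 onset /lt/ (2C), coda /∅/ ok → well-formed
gle.gbam — σ1 onset /gl/ (2C), coda /∅/ ok; σ2 onset /gb/ (2C), coda /m/ ok → well-formed
led.mdu — σ1 onset /l/, coda /d/ ok; σ2 onset /md/ (2C), coda /∅/ ok → well-formed
bji.rti — σ1 onset /bj/ (2C), coda /∅/ ok; σ2 onset /rt/ (2C), coda /∅/ ok → well-formed
dew — σ1 onset /d/, coda /w/ ok → well-formed
Well-formed: lta, gle.gbam, led.mdu, bji.rti, dew → 5.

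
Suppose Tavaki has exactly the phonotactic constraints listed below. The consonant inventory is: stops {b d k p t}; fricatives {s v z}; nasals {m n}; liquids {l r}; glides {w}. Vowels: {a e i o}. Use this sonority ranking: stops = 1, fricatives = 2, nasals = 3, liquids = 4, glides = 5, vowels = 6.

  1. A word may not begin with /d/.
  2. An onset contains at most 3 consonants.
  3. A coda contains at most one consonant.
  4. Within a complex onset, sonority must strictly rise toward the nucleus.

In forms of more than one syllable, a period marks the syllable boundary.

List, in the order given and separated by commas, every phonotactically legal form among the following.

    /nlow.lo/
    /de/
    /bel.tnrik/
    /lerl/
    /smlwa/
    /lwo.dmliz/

/nlow.lo/ — σ1 onset /nl/ (3→4 rises), coda /w/ ok; σ2 onset /l/, coda /∅/ ok → phonotactically legal
/de/ — violates constraint 1: word begins with /d/ → phonotactically illegal
/bel.tnrik/ — σ1 onset /b/, coda /l/ ok; σ2 onset /tnr/ (1→3→4 rises), coda /k/ ok → phonotactically legal
/lerl/ — violates constraint 3: syllable 1 coda /rl/ has 2 consonants (> 1) → phonotactically illegal
/smlwa/ — violates constraint 2: syllable 1 onset /smlw/ has 4 consonants (> 3) → phonotactically illegal
/lwo.dmliz/ — σ1 onset /lw/ (4→5 rises), coda /∅/ ok; σ2 onset /dml/ (1→3→4 rises), coda /z/ ok → phonotactically legal

/nlow.lo/, /bel.tnrik/, /lwo.dmliz/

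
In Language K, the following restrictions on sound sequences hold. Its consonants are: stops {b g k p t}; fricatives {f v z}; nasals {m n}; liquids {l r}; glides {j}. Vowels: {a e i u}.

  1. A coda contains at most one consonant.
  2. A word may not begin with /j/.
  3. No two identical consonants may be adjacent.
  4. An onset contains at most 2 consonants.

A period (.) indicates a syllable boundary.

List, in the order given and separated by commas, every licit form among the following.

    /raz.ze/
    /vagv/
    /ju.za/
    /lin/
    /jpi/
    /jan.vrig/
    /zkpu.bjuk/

/lin/

/raz.ze/ — violates constraint 3: adjacent identical consonants /zz/ → illicit
/vagv/ — violates constraint 1: syllable 1 coda /gv/ has 2 consonants (> 1) → illicit
/ju.za/ — violates constraint 2: word begins with /j/ → illicit
/lin/ — σ1 onset /l/, coda /n/ ok → licit
/jpi/ — violates constraint 2: word begins with /j/ → illicit
/jan.vrig/ — violates constraint 2: word begins with /j/ → illicit
/zkpu.bjuk/ — violates constraint 4: syllable 1 onset /zkp/ has 3 consonants (> 2) → illicit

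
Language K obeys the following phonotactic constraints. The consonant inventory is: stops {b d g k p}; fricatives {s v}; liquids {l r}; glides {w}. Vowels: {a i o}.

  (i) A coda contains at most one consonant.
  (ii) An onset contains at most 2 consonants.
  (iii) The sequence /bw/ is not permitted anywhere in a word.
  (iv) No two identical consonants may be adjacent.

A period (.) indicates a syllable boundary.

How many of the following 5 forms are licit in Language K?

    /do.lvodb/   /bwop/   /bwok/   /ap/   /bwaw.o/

/do.lvodb/ — violates constraint (i): syllable 2 coda /db/ has 2 consonants (> 1) → illicit
/bwop/ — violates constraint (iii): contains banned sequence /bw/ → illicit
/bwok/ — violates constraint (iii): contains banned sequence /bw/ → illicit
/ap/ — σ1 onset /∅/, coda /p/ ok → licit
/bwaw.o/ — violates constraint (iii): contains banned sequence /bw/ → illicit
Licit: /ap/ → 1.

1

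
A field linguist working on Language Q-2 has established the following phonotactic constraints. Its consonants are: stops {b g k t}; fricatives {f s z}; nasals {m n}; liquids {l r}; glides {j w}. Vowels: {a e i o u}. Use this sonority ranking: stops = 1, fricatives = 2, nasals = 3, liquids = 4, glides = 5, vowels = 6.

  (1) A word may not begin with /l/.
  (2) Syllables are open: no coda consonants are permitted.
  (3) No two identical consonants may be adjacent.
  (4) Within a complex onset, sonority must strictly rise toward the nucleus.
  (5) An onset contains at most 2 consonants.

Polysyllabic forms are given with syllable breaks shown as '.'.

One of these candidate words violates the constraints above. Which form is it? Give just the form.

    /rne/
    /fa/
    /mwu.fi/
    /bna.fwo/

/rne/ — violates constraint 4: syllable 1 onset /rn/: /r/ (liquid, 4) → /n/ (nasal, 3) does not rise → illicit
/fa/ — σ1 onset /f/, coda /∅/ ok → licit
/mwu.fi/ — σ1 onset /mw/ (3→5 rises), coda /∅/ ok; σ2 onset /f/, coda /∅/ ok → licit
/bna.fwo/ — σ1 onset /bn/ (1→3 rises), coda /∅/ ok; σ2 onset /fw/ (2→5 rises), coda /∅/ ok → licit

/rne/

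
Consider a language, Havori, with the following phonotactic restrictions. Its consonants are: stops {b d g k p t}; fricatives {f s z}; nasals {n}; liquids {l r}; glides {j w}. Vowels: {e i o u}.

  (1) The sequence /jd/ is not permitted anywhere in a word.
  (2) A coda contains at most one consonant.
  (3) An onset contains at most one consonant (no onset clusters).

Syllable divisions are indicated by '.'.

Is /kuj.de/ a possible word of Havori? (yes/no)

no

/kuj.de/ — violates constraint 1: contains banned sequence /jd/ → not permitted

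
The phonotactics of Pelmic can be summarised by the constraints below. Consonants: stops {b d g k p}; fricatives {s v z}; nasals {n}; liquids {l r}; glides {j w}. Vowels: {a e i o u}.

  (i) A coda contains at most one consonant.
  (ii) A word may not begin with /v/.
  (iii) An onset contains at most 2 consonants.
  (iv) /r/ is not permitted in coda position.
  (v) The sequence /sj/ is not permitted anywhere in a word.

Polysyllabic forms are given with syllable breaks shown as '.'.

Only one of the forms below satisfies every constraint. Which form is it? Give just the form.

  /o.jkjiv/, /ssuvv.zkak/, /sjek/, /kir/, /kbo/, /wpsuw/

/kbo/

/o.jkjiv/ — violates constraint (iii): syllable 2 onset /jkj/ has 3 consonants (> 2) → ill-formed
/ssuvv.zkak/ — violates constraint (i): syllable 1 coda /vv/ has 2 consonants (> 1) → ill-formed
/sjek/ — violates constraint (v): contains banned sequence /sj/ → ill-formed
/kir/ — violates constraint (iv): syllable 1 coda contains /r/ → ill-formed
/kbo/ — σ1 onset /kb/ (2C), coda /∅/ ok → well-formed
/wpsuw/ — violates constraint (iii): syllable 1 onset /wps/ has 3 consonants (> 2) → ill-formed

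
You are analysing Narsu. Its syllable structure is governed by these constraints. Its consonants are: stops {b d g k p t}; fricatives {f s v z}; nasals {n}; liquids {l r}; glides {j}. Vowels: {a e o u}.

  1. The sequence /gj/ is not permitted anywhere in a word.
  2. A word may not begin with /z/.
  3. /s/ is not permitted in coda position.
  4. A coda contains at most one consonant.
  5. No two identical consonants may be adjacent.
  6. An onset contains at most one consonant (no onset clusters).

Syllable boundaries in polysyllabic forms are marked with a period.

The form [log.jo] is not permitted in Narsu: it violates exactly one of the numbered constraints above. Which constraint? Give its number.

[log.jo]: contains banned sequence /gj/.
This is a violation of constraint 1: "The sequence /gj/ is not permitted anywhere in a word."
The remaining constraints (2, 3, 4, 5, 6) are satisfied.

1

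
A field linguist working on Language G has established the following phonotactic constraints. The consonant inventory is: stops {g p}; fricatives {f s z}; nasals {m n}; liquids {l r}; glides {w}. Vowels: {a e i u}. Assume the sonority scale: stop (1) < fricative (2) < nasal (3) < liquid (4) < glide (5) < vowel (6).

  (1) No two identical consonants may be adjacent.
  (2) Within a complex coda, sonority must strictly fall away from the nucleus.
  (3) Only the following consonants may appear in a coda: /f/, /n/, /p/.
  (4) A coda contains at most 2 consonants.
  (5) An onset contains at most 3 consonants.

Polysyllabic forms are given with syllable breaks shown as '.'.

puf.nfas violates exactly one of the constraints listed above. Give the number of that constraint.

3

puf.nfas: syllable 2 coda contains /s/, which is not a licensed coda consonant.
This is a violation of constraint 3: "Only the following consonants may appear in a coda: /f/, /n/, /p/."
The remaining constraints (1, 2, 4, 5) are satisfied.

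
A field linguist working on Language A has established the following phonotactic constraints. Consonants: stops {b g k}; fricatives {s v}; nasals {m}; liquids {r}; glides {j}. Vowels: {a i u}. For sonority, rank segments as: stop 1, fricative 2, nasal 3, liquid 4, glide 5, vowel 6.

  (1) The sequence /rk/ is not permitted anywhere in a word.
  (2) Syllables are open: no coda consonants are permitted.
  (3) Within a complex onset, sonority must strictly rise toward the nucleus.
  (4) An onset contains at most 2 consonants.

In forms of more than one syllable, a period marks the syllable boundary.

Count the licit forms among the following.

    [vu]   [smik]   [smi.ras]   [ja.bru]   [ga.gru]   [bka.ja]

3

[vu] — σ1 onset /v/, coda /∅/ ok → licit
[smik] — violates constraint 2: syllable 1 coda /k/ has 1 consonant (> 0) → illicit
[smi.ras] — violates constraint 2: syllable 2 coda /s/ has 1 consonant (> 0) → illicit
[ja.bru] — σ1 onset /j/, coda /∅/ ok; σ2 onset /br/ (1→4 rises), coda /∅/ ok → licit
[ga.gru] — σ1 onset /g/, coda /∅/ ok; σ2 onset /gr/ (1→4 rises), coda /∅/ ok → licit
[bka.ja] — violates constraint 3: syllable 1 onset /bk/: /b/ (stop, 1) → /k/ (stop, 1) does not rise → illicit
Licit: [vu], [ja.bru], [ga.gru] → 3.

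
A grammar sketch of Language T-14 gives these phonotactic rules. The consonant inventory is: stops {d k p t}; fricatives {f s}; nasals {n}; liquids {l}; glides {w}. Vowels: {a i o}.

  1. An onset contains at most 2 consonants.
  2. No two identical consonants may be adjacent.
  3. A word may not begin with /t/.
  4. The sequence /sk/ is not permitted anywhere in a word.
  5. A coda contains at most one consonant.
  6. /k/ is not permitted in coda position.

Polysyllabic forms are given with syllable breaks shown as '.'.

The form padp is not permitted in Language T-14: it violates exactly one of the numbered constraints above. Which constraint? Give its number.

5

padp: syllable 1 coda /dp/ has 2 consonants (> 1).
This is a violation of constraint 5: "A coda contains at most one consonant."
The remaining constraints (1, 2, 3, 4, 6) are satisfied.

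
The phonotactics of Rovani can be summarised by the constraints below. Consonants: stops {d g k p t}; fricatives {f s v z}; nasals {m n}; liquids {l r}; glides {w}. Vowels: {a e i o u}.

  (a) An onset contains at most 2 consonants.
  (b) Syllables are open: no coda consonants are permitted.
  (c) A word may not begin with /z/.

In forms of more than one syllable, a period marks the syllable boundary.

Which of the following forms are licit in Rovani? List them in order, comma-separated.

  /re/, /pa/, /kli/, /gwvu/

/re/, /pa/, /kli/

/re/ — σ1 onset /r/, coda /∅/ ok → licit
/pa/ — σ1 onset /p/, coda /∅/ ok → licit
/kli/ — σ1 onset /kl/ (2C), coda /∅/ ok → licit
/gwvu/ — violates constraint (a): syllable 1 onset /gwv/ has 3 consonants (> 2) → illicit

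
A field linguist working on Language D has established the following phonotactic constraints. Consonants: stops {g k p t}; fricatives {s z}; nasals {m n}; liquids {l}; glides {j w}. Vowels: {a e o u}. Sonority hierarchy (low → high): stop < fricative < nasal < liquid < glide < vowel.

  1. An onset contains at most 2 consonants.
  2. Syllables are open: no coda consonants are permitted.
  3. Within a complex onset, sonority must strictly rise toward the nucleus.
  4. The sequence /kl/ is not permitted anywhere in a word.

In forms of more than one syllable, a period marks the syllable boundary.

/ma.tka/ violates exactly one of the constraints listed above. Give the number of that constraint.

/ma.tka/: syllable 2 onset /tk/: /t/ (stop, 1) → /k/ (stop, 1) does not rise.
This is a violation of constraint 3: "Within a complex onset, sonority must strictly rise toward the nucleus."
The remaining constraints (1, 2, 4) are satisfied.

3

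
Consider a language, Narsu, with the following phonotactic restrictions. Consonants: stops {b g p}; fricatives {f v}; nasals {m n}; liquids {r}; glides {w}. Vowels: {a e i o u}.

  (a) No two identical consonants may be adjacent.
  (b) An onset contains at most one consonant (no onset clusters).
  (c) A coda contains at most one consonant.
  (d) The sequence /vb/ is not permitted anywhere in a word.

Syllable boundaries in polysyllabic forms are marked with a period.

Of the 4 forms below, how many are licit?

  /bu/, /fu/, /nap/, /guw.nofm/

/bu/ — σ1 onset /b/, coda /∅/ ok → licit
/fu/ — σ1 onset /f/, coda /∅/ ok → licit
/nap/ — σ1 onset /n/, coda /p/ ok → licit
/guw.nofm/ — violates constraint (c): syllable 2 coda /fm/ has 2 consonants (> 1) → illicit
Licit: /bu/, /fu/, /nap/ → 3.

3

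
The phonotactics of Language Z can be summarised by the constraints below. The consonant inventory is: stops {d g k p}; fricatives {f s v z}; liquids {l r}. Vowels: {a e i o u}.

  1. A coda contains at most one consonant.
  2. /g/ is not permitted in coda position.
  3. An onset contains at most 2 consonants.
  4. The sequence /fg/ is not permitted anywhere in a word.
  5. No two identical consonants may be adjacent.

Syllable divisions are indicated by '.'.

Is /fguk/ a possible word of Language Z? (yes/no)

no

/fguk/ — violates constraint 4: contains banned sequence /fg/ → illicit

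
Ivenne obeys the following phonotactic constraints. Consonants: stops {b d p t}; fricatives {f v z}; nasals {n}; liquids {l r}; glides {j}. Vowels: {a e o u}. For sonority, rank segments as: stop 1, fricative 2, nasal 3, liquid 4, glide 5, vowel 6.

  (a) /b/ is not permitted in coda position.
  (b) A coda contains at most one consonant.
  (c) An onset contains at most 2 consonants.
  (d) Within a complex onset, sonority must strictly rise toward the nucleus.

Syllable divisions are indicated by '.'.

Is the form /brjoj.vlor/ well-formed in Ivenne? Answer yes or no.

no

/brjoj.vlor/ — violates constraint (c): syllable 1 onset /brj/ has 3 consonants (> 2) → ill-formed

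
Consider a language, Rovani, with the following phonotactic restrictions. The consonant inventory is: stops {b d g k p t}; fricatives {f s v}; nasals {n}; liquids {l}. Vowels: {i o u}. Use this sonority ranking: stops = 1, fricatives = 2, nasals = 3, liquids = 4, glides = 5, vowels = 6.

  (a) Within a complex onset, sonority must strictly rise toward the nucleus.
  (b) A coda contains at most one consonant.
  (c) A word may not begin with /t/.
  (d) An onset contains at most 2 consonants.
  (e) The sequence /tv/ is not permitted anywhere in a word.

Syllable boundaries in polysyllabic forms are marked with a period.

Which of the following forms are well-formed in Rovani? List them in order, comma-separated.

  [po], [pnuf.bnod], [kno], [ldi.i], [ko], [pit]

[po], [pnuf.bnod], [kno], [ko], [pit]

[po] — σ1 onset /p/, coda /∅/ ok → well-formed
[pnuf.bnod] — σ1 onset /pn/ (1→3 rises), coda /f/ ok; σ2 onset /bn/ (1→3 rises), coda /d/ ok → well-formed
[kno] — σ1 onset /kn/ (1→3 rises), coda /∅/ ok → well-formed
[ldi.i] — violates constraint (a): syllable 1 onset /ld/: /l/ (liquid, 4) → /d/ (stop, 1) does not rise → ill-formed
[ko] — σ1 onset /k/, coda /∅/ ok → well-formed
[pit] — σ1 onset /p/, coda /t/ ok → well-formed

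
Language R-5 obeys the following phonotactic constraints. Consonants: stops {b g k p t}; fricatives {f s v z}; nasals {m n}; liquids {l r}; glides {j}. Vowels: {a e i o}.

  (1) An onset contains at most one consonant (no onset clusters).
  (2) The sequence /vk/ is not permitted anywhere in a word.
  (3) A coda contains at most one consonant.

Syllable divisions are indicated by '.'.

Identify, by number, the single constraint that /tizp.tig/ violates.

/tizp.tig/: syllable 1 coda /zp/ has 2 consonants (> 1).
This is a violation of constraint 3: "A coda contains at most one consonant."
The remaining constraints (1, 2) are satisfied.

3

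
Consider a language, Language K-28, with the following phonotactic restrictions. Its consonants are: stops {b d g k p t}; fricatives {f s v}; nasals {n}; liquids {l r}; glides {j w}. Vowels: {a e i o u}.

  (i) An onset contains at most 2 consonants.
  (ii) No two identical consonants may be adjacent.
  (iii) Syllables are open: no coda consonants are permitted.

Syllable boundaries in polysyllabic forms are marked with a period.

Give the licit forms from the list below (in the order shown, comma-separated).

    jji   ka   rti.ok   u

jji — violates constraint (ii): adjacent identical consonants /jj/ → illicit
ka — σ1 onset /k/, coda /∅/ ok → licit
rti.ok — violates constraint (iii): syllable 2 coda /k/ has 1 consonant (> 0) → illicit
u — σ1 onset /∅/, coda /∅/ ok → licit

ka, u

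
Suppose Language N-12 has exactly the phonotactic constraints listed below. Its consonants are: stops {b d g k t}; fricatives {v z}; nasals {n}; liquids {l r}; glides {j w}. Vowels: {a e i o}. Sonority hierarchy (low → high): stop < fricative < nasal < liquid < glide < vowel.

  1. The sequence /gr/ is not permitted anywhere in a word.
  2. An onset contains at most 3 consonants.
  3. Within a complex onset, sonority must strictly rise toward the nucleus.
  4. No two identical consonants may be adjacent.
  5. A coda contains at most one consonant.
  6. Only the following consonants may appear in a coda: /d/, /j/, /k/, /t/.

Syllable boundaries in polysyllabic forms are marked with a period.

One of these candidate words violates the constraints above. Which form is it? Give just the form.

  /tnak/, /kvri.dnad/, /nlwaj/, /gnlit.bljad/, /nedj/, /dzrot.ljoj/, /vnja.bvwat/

/nedj/

/tnak/ — σ1 onset /tn/ (1→3 rises), coda /k/ ok → licit
/kvri.dnad/ — σ1 onset /kvr/ (1→2→4 rises), coda /∅/ ok; σ2 onset /dn/ (1→3 rises), coda /d/ ok → licit
/nlwaj/ — σ1 onset /nlw/ (3→4→5 rises), coda /j/ ok → licit
/gnlit.bljad/ — σ1 onset /gnl/ (1→3→4 rises), coda /t/ ok; σ2 onset /blj/ (1→4→5 rises), coda /d/ ok → licit
/nedj/ — violates constraint 5: syllable 1 coda /dj/ has 2 consonants (> 1) → illicit
/dzrot.ljoj/ — σ1 onset /dzr/ (1→2→4 rises), coda /t/ ok; σ2 onset /lj/ (4→5 rises), coda /j/ ok → licit
/vnja.bvwat/ — σ1 onset /vnj/ (2→3→5 rises), coda /∅/ ok; σ2 onset /bvw/ (1→2→5 rises), coda /t/ ok → licit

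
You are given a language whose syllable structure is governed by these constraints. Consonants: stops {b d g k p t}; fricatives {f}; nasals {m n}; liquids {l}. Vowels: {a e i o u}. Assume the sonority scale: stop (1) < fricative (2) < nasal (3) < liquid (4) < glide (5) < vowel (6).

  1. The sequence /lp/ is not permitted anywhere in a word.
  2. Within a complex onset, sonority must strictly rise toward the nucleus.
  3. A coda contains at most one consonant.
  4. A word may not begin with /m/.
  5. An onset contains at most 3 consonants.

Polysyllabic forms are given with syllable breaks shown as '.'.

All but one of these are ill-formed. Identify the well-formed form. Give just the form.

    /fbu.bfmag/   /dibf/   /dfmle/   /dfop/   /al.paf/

/dfop/

/fbu.bfmag/ — violates constraint 2: syllable 1 onset /fb/: /f/ (fricative, 2) → /b/ (stop, 1) does not rise → ill-formed
/dibf/ — violates constraint 3: syllable 1 coda /bf/ has 2 consonants (> 1) → ill-formed
/dfmle/ — violates constraint 5: syllable 1 onset /dfml/ has 4 consonants (> 3) → ill-formed
/dfop/ — σ1 onset /df/ (1→2 rises), coda /p/ ok → well-formed
/al.paf/ — violates constraint 1: contains banned sequence /lp/ → ill-formed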